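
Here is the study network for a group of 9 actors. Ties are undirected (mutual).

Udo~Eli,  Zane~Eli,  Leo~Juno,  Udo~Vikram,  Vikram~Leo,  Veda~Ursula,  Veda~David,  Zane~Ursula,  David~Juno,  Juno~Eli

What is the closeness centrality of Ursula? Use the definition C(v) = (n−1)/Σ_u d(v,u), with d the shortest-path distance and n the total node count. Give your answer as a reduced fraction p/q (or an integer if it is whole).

2/5

Distances from Ursula: David:2, Eli:2, Juno:3, Leo:4, Udo:3, Veda:1, Vikram:4, Zane:1. Sum = 20.
n = 9, so closeness = 8/20 = 2/5.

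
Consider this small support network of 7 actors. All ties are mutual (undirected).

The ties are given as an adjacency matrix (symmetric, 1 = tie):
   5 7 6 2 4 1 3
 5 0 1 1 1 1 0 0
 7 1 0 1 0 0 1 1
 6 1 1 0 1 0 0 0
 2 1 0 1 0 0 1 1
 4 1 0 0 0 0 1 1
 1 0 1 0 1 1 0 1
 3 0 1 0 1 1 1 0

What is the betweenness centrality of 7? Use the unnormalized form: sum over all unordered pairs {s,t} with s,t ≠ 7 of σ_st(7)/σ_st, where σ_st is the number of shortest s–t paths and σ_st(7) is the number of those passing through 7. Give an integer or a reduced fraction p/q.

5/3

Pairs whose geodesics pass through 7 — 5–1: 1/3; 5–3: 1/3; 6–1: 1/2; 6–3: 1/2.
All other pairs contribute 0.
Summing the contributions gives betweenness(7) = 5/3.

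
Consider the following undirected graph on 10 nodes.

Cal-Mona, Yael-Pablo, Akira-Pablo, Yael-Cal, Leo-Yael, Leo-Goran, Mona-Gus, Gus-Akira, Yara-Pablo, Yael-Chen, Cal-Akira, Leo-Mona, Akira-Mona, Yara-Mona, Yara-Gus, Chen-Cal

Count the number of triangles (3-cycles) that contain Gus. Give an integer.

2

Gus's neighbors: Akira, Mona, and Yara.
Neighbor pairs that are themselves tied: Gus–Akira–Mona; Gus–Mona–Yara. Each forms one triangle with Gus, for 2 in total.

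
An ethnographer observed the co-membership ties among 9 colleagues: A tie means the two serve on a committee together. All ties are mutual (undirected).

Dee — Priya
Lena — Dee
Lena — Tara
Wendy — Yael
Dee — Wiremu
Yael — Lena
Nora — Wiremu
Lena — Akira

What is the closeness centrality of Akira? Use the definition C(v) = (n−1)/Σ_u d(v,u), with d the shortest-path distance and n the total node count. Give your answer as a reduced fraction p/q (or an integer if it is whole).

2/5

Distances from Akira: Dee:2, Lena:1, Nora:4, Priya:3, Tara:2, Wendy:3, Wiremu:3, Yael:2. Sum = 20.
n = 9, so closeness = 8/20 = 2/5.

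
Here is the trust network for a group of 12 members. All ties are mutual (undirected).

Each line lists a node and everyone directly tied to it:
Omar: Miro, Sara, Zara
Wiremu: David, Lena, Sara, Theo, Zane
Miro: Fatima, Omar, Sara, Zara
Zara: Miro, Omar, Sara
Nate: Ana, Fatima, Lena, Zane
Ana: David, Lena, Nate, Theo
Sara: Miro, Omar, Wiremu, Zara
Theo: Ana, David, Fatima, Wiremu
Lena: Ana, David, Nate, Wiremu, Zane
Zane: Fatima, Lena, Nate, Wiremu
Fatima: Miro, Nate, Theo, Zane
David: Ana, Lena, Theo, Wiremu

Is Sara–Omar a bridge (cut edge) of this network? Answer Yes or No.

Even without that edge, Sara still reaches Omar via Sara – Miro – Omar, so the network stays connected. Not a bridge.

No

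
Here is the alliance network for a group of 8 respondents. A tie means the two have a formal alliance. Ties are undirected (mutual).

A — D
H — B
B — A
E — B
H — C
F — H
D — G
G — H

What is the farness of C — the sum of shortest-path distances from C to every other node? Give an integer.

Distances from C: A:3, B:2, D:3, E:3, F:2, G:2, H:1.
Sum = 3 + 2 + 3 + 3 + 2 + 2 + 1 = 16.

16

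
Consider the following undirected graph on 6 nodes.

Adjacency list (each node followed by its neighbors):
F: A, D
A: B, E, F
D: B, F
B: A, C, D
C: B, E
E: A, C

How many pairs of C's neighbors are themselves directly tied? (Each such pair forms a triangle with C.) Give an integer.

0

C's neighbors are B and E, but none of them are tied to each other, so no triangle contains C.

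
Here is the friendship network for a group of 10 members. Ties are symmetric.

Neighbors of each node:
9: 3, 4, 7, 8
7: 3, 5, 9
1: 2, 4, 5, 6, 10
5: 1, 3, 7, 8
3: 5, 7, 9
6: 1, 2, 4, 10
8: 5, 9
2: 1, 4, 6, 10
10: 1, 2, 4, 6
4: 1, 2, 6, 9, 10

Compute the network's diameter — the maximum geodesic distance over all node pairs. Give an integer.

Eccentricity of each node (its greatest distance to any other): 1:2, 2:3, 3:3, 4:2, 5:2, 6:3, 7:3, 8:3, 9:2, 10:3.
The maximum eccentricity is 3, realized for instance by the pair 6–8 via 6 – 4 – 9 – 8. So the diameter is 3.

3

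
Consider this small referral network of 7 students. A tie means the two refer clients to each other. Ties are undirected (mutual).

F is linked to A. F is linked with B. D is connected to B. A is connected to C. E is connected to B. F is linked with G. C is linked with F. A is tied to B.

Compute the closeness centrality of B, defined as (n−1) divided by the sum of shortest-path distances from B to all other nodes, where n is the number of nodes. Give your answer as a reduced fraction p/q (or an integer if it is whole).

3/4

Distances from B: A:1, C:2, D:1, E:1, F:1, G:2. Sum = 8.
n = 7, so closeness = 6/8 = 3/4.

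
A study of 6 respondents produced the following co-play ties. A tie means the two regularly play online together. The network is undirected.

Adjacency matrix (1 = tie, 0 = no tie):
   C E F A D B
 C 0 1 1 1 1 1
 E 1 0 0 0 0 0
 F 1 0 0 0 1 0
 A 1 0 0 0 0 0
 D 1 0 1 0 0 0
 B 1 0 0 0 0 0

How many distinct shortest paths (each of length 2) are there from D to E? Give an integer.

The shortest distance is 2, and the only length-2 path is D–C–E. So there is exactly 1 shortest path.

1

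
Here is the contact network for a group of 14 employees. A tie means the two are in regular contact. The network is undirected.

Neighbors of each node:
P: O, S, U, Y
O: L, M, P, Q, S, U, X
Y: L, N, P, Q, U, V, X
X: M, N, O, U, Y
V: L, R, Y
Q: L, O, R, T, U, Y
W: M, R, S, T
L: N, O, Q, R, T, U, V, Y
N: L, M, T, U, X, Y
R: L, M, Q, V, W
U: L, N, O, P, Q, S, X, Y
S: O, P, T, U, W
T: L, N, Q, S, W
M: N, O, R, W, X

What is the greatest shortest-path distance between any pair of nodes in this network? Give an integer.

3

Eccentricity of each node (its greatest distance to any other): L:2, M:2, N:2, O:2, P:3, Q:2, R:3, S:3, T:2, U:2, V:3, W:3, X:2, Y:3.
The maximum eccentricity is 3, realized for instance by the pair P–R via P – O – L – R. So the diameter is 3.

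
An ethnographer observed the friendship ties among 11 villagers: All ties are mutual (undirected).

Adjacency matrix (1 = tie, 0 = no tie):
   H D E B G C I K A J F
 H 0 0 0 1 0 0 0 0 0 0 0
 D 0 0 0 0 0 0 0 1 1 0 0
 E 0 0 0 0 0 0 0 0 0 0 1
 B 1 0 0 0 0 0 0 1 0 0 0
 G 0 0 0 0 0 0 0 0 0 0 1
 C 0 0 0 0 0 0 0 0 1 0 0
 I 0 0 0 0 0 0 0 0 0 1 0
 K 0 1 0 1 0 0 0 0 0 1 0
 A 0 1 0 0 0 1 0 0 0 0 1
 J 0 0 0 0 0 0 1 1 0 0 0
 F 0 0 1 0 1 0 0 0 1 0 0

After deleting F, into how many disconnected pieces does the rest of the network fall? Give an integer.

Without F, the remaining ties split the others into: {A, B, C, D, H, I, J, K}; {E}; {G}.
That's 3 separate components.

3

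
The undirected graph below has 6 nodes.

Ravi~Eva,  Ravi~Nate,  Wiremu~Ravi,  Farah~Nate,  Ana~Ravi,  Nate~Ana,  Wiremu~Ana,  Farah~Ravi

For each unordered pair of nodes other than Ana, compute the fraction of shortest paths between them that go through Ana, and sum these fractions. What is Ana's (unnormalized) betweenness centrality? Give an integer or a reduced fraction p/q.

1/2

Pairs whose geodesics pass through Ana — Nate–Wiremu: 1/2.
All other pairs contribute 0.
Summing the contributions gives betweenness(Ana) = 1/2.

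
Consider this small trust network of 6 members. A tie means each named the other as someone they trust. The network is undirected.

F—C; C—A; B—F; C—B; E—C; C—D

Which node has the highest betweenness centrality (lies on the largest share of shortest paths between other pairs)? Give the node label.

Unnormalized betweenness of each node: A:0, B:0, C:9, D:0, E:0, F:0.
C has the largest value, 9, making it the main broker — the node through which the most shortest paths run.

C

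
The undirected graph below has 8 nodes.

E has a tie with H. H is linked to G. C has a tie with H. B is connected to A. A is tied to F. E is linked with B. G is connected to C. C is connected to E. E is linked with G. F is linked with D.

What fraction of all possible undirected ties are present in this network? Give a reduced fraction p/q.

There are 10 edges and 8 nodes, so the maximum possible is C(8,2) = 28.
Density = 10/28 = 5/14.

5/14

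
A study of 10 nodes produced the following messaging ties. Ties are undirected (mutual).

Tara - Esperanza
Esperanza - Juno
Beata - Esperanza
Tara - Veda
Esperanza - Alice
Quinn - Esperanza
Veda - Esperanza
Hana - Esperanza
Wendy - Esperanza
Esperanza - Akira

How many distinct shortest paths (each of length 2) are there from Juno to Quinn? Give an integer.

1

The shortest distance is 2, and the only length-2 path is Juno–Esperanza–Quinn. So there is exactly 1 shortest path.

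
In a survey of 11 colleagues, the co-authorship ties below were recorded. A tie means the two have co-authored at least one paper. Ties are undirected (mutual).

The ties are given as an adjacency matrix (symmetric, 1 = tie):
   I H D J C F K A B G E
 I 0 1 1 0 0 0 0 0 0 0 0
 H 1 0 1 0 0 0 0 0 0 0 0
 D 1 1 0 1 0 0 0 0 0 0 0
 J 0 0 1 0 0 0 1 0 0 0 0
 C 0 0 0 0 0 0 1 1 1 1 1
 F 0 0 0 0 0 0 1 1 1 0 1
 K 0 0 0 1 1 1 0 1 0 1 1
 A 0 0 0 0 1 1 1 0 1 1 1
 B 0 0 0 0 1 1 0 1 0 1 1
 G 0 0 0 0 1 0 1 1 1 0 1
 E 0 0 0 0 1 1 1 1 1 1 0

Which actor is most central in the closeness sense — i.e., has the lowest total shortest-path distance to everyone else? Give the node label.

K

Farness (sum of distances to all others) for each node — A:19, B:24, C:20, D:24, E:19, F:21, G:20, H:32, I:32, J:19, K:16.
The smallest farness is 16, for K, so K has the highest closeness.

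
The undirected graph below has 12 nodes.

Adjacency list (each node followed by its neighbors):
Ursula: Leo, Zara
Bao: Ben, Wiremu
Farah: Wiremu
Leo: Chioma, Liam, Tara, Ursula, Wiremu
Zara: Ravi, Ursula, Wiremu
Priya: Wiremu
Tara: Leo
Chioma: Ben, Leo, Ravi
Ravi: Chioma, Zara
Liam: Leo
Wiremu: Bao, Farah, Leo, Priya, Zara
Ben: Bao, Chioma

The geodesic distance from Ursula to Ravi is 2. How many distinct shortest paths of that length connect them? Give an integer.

1

The shortest distance is 2, and the only length-2 path is Ursula–Zara–Ravi. So there is exactly 1 shortest path.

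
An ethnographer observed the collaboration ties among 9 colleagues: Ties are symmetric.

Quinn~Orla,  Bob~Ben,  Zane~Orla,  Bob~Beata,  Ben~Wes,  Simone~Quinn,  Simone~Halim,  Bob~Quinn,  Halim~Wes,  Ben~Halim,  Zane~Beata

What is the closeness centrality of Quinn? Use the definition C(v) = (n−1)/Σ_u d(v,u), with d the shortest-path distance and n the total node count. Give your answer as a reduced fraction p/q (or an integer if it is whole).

Distances from Quinn: Beata:2, Ben:2, Bob:1, Halim:2, Orla:1, Simone:1, Wes:3, Zane:2. Sum = 14.
n = 9, so closeness = 8/14 = 4/7.

4/7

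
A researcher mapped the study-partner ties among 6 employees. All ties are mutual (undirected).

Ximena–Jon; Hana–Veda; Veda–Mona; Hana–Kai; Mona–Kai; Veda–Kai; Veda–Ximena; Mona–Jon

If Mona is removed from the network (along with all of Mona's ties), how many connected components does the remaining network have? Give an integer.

Mona's neighbors (Jon, Kai, and Veda) remain reachable from one another through other ties, so the rest of the network stays in one piece.

1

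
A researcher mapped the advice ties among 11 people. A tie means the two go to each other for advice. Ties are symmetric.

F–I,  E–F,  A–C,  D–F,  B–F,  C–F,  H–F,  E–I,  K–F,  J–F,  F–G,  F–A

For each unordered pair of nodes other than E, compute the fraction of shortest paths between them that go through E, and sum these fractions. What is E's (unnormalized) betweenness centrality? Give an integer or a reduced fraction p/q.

No shortest path between any pair of other nodes passes through E.
Summing the contributions gives betweenness(E) = 0.

0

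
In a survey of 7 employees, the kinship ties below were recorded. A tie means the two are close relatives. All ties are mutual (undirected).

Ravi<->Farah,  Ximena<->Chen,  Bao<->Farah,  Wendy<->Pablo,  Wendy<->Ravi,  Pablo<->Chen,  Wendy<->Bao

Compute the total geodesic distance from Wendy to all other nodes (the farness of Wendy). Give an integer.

Distances from Wendy: Bao:1, Chen:2, Farah:2, Pablo:1, Ravi:1, Ximena:3.
Sum = 1 + 2 + 2 + 1 + 1 + 3 = 10.

10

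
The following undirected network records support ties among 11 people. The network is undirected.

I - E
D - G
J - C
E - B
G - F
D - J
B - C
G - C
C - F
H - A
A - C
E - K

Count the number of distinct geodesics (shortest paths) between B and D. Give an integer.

The shortest distance is 3. The length-3 paths are: B–C–G–D; B–C–J–D.
That gives 2 distinct shortest paths.

2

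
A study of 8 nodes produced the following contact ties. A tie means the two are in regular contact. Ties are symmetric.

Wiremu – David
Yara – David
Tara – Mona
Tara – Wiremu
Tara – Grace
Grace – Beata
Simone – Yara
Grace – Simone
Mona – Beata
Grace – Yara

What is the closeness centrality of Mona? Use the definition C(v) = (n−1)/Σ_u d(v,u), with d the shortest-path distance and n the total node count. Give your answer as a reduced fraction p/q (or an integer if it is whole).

7/15

Distances from Mona: Beata:1, David:3, Grace:2, Simone:3, Tara:1, Wiremu:2, Yara:3. Sum = 15.
n = 8, so closeness = 7/15.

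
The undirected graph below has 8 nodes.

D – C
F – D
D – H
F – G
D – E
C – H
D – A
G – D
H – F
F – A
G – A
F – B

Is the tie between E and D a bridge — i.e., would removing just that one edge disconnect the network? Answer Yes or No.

Yes

Without the E–D edge there is no alternate route between E and D, so the network disconnects. It is a bridge.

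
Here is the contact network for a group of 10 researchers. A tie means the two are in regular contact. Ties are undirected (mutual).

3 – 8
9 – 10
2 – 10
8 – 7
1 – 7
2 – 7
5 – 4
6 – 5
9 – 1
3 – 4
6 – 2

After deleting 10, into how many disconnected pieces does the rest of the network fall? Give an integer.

1

10's neighbors (2 and 9) remain reachable from one another through other ties, so the rest of the network stays in one piece.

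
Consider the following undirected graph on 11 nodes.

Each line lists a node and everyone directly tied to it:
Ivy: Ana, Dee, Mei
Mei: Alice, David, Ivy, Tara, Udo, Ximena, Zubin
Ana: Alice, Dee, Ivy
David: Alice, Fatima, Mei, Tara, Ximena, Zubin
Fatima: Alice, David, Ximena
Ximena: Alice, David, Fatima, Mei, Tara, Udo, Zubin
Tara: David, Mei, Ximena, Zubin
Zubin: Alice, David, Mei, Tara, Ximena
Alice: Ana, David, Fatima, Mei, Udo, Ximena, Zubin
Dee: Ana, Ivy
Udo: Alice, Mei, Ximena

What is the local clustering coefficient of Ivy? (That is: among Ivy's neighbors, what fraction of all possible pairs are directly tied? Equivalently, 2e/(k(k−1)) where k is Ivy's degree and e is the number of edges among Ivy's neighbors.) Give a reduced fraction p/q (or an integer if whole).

Ivy's neighbors: Ana, Dee, and Mei (k = 3).
Possible neighbor pairs: C(3,2) = 3. Edges among them: Ana–Dee → e = 1.
Clustering(Ivy) = 1/3.

1/3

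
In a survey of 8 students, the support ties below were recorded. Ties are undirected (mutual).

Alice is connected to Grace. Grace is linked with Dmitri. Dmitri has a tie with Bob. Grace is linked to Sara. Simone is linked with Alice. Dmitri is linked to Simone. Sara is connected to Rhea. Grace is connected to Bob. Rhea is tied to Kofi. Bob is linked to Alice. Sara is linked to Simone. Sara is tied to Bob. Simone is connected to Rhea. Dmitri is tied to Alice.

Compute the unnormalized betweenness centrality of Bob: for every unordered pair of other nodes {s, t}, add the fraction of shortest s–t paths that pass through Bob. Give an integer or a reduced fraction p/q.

Pairs whose geodesics pass through Bob — Dmitri–Sara: 1/3; Sara–Alice: 1/3.
All other pairs contribute 0.
Summing the contributions gives betweenness(Bob) = 2/3.

2/3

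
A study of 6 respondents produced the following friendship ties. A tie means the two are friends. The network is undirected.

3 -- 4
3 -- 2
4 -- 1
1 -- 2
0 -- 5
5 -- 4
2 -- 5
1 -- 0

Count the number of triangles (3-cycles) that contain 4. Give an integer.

0

4's neighbors are 1, 3, and 5, but none of them are tied to each other, so no triangle contains 4.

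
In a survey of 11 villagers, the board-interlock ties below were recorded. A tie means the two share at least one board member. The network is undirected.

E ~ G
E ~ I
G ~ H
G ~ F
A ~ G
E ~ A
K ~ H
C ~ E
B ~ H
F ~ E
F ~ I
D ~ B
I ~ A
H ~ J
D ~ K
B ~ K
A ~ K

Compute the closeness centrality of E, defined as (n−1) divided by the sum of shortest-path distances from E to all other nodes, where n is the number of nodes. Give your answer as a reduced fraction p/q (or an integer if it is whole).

5/9

Distances from E: A:1, B:3, C:1, D:3, F:1, G:1, H:2, I:1, J:3, K:2. Sum = 18.
n = 11, so closeness = 10/18 = 5/9.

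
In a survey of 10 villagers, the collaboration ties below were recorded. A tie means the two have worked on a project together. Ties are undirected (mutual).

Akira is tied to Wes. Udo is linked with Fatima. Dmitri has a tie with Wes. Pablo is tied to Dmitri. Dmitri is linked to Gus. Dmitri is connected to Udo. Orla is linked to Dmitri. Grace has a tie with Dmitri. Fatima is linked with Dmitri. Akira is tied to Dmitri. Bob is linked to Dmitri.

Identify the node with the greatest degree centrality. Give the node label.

Dmitri

Degrees — Akira:2, Bob:1, Dmitri:9, Fatima:2, Grace:1, Gus:1, Orla:1, Pablo:1, Udo:2, Wes:2.
The maximum is 9, attained only by Dmitri.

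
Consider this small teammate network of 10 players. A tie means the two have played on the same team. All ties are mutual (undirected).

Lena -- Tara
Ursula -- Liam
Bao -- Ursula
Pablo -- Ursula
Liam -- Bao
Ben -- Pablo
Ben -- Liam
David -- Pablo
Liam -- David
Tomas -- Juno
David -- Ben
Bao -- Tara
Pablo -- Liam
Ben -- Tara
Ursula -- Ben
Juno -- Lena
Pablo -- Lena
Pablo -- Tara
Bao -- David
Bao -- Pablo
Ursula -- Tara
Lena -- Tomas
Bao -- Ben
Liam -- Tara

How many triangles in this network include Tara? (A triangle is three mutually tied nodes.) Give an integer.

Tara's neighbors: Bao, Ben, Lena, Liam, Pablo, and Ursula.
Neighbor pairs that are themselves tied: Tara–Bao–Ben; Tara–Bao–Liam; Tara–Bao–Pablo; Tara–Bao–Ursula; Tara–Ben–Liam; Tara–Ben–Pablo; Tara–Ben–Ursula; Tara–Lena–Pablo; Tara–Liam–Pablo; Tara–Liam–Ursula; Tara–Pablo–Ursula. Each forms one triangle with Tara, for 11 in total.

11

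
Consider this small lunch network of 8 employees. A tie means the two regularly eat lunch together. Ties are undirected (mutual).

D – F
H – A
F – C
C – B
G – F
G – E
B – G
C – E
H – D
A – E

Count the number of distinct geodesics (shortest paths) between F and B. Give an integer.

The shortest distance is 2. The length-2 paths are: F–G–B; F–C–B.
That gives 2 distinct shortest paths.

2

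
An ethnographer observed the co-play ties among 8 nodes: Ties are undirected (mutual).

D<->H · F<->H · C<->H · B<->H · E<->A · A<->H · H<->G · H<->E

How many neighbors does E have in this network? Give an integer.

2

E is directly tied to A and H. That is 2 neighbors, so the degree of E is 2.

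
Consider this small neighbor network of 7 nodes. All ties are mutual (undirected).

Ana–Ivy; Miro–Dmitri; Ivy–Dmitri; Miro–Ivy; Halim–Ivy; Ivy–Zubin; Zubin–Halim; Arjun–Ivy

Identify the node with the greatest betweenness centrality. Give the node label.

Unnormalized betweenness of each node: Ana:0, Arjun:0, Dmitri:0, Halim:0, Ivy:13, Miro:0, Zubin:0.
Ivy has the largest value, 13, making it the main broker — the node through which the most shortest paths run.

Ivy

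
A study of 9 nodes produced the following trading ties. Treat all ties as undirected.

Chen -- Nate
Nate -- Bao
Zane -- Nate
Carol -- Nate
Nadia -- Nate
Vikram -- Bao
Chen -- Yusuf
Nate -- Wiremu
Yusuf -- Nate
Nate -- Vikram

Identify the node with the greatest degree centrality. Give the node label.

Degrees — Bao:2, Carol:1, Chen:2, Nadia:1, Nate:8, Vikram:2, Wiremu:1, Yusuf:2, Zane:1.
The maximum is 8, attained only by Nate.

Nate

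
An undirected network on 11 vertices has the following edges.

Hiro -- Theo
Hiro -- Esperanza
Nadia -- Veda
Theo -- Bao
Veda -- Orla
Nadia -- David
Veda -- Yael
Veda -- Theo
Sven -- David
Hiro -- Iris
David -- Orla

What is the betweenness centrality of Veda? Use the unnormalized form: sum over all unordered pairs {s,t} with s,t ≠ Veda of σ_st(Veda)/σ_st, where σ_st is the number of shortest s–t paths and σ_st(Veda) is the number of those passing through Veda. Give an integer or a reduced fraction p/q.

Pairs whose geodesics pass through Veda — Sven–Theo: 2/2; Sven–Iris: 2/2; Sven–Yael: 2/2; Sven–Bao: 2/2; Sven–Hiro: 2/2; Sven–Esperanza: 2/2; David–Theo: 2/2; David–Iris: 2/2; David–Yael: 2/2; David–Bao: 2/2; David–Hiro: 2/2; David–Esperanza: 2/2; Theo–Orla: 1; Theo–Nadia: 1 … (+16 more pairs).
All other pairs contribute 0.
Summing the contributions gives betweenness(Veda) = 59/2.

59/2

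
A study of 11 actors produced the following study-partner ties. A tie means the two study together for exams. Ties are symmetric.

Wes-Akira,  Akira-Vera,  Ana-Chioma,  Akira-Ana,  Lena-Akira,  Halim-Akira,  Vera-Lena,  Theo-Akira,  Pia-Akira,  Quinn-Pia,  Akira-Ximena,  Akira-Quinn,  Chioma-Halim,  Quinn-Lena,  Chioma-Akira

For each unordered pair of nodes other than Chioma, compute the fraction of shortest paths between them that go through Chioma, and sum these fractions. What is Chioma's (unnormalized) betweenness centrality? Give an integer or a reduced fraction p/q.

1/2

Pairs whose geodesics pass through Chioma — Halim–Ana: 1/2.
All other pairs contribute 0.
Summing the contributions gives betweenness(Chioma) = 1/2.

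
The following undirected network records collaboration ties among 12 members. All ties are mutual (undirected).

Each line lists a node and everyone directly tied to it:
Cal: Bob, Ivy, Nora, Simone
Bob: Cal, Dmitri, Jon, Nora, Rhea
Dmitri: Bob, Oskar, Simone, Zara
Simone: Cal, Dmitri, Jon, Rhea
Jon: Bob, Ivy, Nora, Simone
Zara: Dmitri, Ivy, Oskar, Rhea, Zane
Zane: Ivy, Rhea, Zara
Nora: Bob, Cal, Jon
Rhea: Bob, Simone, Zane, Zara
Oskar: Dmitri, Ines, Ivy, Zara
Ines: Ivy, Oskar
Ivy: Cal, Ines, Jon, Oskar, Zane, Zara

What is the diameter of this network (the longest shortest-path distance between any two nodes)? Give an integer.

Eccentricity of each node (its greatest distance to any other): Bob:3, Cal:2, Dmitri:2, Ines:3, Ivy:2, Jon:2, Nora:3, Oskar:3, Rhea:3, Simone:3, Zane:3, Zara:3.
The maximum eccentricity is 3, realized for instance by the pair Oskar–Nora via Oskar – Dmitri – Bob – Nora. So the diameter is 3.

3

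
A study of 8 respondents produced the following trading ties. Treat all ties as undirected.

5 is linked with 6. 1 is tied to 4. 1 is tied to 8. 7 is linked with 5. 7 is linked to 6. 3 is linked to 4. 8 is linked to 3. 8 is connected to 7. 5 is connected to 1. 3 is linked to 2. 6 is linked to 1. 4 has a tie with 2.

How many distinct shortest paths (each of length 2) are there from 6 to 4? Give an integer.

The shortest distance is 2, and the only length-2 path is 6–1–4. So there is exactly 1 shortest path.

1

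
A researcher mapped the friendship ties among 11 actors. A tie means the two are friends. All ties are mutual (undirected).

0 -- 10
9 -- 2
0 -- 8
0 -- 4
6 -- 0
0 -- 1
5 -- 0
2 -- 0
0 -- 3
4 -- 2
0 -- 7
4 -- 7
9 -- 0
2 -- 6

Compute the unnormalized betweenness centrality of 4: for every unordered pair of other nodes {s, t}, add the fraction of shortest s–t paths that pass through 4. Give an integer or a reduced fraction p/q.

1/2

Pairs whose geodesics pass through 4 — 2–7: 1/2.
All other pairs contribute 0.
Summing the contributions gives betweenness(4) = 1/2.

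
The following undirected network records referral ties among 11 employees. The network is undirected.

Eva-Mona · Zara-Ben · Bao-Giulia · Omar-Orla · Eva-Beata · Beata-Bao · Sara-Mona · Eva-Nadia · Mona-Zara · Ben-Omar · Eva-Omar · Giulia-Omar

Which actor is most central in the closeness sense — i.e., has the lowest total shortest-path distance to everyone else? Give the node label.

Farness (sum of distances to all others) for each node — Bao:26, Beata:22, Ben:22, Eva:16, Giulia:23, Mona:20, Nadia:25, Omar:17, Orla:26, Sara:29, Zara:24.
The smallest farness is 16, for Eva, so Eva has the highest closeness.

Eva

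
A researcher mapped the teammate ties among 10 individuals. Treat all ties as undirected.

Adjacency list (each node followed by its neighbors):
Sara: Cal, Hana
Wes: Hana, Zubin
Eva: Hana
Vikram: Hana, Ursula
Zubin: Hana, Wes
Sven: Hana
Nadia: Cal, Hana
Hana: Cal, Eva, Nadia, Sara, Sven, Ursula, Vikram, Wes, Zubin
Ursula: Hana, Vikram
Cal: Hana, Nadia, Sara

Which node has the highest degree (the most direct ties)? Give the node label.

Degrees — Cal:3, Eva:1, Hana:9, Nadia:2, Sara:2, Sven:1, Ursula:2, Vikram:2, Wes:2, Zubin:2.
The maximum is 9, attained only by Hana.

Hana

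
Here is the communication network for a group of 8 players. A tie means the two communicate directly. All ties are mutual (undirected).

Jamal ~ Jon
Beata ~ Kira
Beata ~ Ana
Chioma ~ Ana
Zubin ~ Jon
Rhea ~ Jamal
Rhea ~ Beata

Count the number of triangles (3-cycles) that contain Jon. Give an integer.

Jon's neighbors are Jamal and Zubin, but none of them are tied to each other, so no triangle contains Jon.

0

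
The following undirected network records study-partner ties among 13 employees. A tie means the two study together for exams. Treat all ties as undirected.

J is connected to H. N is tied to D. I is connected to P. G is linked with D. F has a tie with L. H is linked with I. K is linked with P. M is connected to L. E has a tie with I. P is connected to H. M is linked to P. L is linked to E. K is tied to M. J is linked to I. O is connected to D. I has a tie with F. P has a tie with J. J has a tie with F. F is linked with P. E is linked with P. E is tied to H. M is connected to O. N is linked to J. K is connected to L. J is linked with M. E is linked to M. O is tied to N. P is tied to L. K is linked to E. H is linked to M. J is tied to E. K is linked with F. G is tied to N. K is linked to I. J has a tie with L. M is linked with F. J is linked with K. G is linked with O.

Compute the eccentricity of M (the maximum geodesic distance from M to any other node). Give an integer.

2

Distances from M: D:2, E:1, F:1, G:2, H:1, I:2, J:1, K:1, L:1, N:2, O:1, P:1.
The largest is 2 (to I, N, G, and D), so the eccentricity of M is 2.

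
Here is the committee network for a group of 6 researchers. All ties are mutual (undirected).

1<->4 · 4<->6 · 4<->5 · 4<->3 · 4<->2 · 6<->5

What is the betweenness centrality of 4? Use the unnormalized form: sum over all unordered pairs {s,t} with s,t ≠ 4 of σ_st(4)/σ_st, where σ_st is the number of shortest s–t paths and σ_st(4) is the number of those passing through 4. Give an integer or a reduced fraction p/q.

Pairs whose geodesics pass through 4 — 3–1: 1; 3–6: 1; 3–5: 1; 3–2: 1; 1–6: 1; 1–5: 1; 1–2: 1; 6–2: 1; 5–2: 1.
All other pairs contribute 0.
Summing the contributions gives betweenness(4) = 9.

9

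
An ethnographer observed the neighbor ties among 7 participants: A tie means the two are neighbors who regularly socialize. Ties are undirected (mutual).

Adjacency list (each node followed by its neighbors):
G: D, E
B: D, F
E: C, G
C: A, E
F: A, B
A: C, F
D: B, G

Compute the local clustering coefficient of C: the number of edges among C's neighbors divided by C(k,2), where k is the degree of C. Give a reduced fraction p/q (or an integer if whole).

C's neighbors: A and E (k = 2).
Possible neighbor pairs: C(2,2) = 1. Edges among them: none → e = 0.
Clustering(C) = 0/1.

0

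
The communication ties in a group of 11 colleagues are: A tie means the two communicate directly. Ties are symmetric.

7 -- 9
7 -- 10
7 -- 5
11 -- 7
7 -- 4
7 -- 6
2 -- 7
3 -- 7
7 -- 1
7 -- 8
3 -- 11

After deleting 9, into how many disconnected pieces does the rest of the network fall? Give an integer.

1

9's neighbors (7) remain reachable from one another through other ties, so the rest of the network stays in one piece.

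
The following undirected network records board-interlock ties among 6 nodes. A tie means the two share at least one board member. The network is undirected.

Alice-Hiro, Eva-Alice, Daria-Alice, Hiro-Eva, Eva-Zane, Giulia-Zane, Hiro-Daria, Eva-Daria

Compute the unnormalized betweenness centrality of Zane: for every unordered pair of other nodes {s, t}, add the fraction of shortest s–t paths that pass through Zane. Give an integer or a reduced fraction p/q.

4

Pairs whose geodesics pass through Zane — Giulia–Daria: 1; Giulia–Alice: 1; Giulia–Eva: 1; Giulia–Hiro: 1.
All other pairs contribute 0.
Summing the contributions gives betweenness(Zane) = 4.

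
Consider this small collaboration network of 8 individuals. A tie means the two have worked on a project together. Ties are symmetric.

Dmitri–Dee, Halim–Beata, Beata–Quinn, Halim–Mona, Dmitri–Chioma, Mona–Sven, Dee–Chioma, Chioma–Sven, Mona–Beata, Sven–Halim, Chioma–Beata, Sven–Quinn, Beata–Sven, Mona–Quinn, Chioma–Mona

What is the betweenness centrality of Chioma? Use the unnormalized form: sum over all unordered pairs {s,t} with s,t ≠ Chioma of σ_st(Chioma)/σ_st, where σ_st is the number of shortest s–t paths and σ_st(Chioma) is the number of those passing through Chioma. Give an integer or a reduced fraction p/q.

Pairs whose geodesics pass through Chioma — Dee–Halim: 3/3; Dee–Quinn: 3/3; Dee–Sven: 1; Dee–Mona: 1; Dee–Beata: 1; Dmitri–Halim: 3/3; Dmitri–Quinn: 3/3; Dmitri–Sven: 1; Dmitri–Mona: 1; Dmitri–Beata: 1.
All other pairs contribute 0.
Summing the contributions gives betweenness(Chioma) = 10.

10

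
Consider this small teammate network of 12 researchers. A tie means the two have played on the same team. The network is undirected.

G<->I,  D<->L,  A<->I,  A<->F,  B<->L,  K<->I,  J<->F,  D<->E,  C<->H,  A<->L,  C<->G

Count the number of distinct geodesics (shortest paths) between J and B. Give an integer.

1

The shortest distance is 4, and the only length-4 path is J–F–A–L–B. So there is exactly 1 shortest path.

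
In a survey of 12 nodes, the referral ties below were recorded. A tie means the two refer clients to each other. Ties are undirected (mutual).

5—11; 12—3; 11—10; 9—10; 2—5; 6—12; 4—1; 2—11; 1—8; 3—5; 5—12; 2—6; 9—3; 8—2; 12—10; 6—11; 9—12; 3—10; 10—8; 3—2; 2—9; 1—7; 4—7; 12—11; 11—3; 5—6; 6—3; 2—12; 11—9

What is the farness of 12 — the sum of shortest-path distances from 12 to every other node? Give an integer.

20

Distances from 12: 1:3, 2:1, 3:1, 4:4, 5:1, 6:1, 7:4, 8:2, 9:1, 10:1, 11:1.
Sum = 3 + 1 + 1 + 4 + 1 + 1 + 4 + 2 + 1 + 1 + 1 = 20.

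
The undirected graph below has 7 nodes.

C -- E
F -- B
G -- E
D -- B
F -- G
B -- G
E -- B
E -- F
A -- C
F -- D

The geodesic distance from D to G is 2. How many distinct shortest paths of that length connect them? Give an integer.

2

The shortest distance is 2. The length-2 paths are: D–B–G; D–F–G.
That gives 2 distinct shortest paths.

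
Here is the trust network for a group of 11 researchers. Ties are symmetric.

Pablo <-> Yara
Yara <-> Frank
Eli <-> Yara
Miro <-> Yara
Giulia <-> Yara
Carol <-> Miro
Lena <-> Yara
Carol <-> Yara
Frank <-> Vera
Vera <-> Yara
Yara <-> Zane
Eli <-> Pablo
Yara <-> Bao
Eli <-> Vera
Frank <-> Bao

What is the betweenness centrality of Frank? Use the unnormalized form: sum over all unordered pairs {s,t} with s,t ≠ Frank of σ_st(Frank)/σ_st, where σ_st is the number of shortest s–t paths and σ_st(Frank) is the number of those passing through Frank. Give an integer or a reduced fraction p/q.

Pairs whose geodesics pass through Frank — Bao–Vera: 1/2.
All other pairs contribute 0.
Summing the contributions gives betweenness(Frank) = 1/2.

1/2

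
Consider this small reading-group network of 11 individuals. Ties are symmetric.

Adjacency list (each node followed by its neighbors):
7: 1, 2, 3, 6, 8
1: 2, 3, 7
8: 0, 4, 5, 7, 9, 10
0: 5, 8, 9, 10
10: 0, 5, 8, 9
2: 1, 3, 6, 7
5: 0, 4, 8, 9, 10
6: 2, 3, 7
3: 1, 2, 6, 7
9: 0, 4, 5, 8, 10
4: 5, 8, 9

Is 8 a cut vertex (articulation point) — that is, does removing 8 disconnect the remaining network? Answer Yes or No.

Yes

Removing 8 leaves {1, 2, 3, 6, and 7} with no path to {0, 4, 5, 9, and 10}, so the network splits into 2 components. 8 is a cut vertex.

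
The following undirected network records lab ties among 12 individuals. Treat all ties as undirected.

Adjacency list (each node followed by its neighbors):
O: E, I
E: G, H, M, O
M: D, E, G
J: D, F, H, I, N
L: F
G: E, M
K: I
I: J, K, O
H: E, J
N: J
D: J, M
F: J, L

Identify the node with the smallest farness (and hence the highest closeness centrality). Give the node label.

Farness (sum of distances to all others) for each node — D:23, E:23, F:26, G:31, H:22, I:22, J:18, K:32, L:36, M:26, N:28, O:25.
The smallest farness is 18, for J, so J has the highest closeness.

J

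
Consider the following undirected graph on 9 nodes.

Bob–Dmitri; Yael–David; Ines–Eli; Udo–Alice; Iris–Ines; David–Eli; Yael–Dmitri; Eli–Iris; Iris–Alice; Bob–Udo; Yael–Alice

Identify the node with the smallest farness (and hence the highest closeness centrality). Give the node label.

Alice

Farness (sum of distances to all others) for each node — Alice:13, Bob:20, David:16, Dmitri:18, Eli:17, Ines:20, Iris:15, Udo:17, Yael:14.
The smallest farness is 13, for Alice, so Alice has the highest closeness.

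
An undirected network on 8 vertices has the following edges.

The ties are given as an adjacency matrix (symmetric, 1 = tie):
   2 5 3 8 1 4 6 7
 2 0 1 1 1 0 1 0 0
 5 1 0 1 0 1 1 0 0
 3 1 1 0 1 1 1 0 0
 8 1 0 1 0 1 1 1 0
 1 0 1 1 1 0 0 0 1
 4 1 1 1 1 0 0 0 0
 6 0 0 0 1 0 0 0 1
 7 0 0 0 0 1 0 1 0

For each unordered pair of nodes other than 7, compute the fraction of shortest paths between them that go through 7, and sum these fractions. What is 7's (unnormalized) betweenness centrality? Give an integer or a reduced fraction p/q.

Pairs whose geodesics pass through 7 — 5–6: 1/5; 1–6: 1/2.
All other pairs contribute 0.
Summing the contributions gives betweenness(7) = 7/10.

7/10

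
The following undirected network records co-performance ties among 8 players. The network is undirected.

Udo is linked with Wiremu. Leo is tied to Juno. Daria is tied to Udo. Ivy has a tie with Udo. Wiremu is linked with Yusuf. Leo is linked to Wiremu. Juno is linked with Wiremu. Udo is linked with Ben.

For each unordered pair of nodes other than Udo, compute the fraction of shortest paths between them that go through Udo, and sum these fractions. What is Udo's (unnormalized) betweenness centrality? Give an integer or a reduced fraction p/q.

15

Pairs whose geodesics pass through Udo — Juno–Ivy: 1; Juno–Daria: 1; Juno–Ben: 1; Wiremu–Ivy: 1; Wiremu–Daria: 1; Wiremu–Ben: 1; Yusuf–Ivy: 1; Yusuf–Daria: 1; Yusuf–Ben: 1; Leo–Ivy: 1; Leo–Daria: 1; Leo–Ben: 1; Ivy–Daria: 1; Ivy–Ben: 1 … (+1 more pairs).
All other pairs contribute 0.
Summing the contributions gives betweenness(Udo) = 15.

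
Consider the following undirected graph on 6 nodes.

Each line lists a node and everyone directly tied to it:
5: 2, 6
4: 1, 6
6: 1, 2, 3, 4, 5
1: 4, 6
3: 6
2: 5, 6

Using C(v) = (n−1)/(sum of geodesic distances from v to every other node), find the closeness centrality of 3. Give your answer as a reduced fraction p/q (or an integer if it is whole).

Distances from 3: 1:2, 2:2, 4:2, 5:2, 6:1. Sum = 9.
n = 6, so closeness = 5/9.

5/9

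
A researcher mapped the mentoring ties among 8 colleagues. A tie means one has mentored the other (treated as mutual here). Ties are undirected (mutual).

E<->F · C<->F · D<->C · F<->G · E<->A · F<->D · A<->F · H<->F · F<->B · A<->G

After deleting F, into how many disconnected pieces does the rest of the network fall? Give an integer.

Without F, the remaining ties split the others into: {A, E, G}; {B}; {C, D}; {H}.
That's 4 separate components.

4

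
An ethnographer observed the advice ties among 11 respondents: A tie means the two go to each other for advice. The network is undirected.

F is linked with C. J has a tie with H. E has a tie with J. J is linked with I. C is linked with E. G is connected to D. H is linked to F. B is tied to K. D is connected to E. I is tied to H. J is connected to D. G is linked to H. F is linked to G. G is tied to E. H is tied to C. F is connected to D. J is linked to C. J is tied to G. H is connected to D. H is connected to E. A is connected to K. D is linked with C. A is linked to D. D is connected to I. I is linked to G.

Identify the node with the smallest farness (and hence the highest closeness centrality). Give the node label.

Farness (sum of distances to all others) for each node — A:18, B:34, C:18, D:13, E:18, F:19, G:17, H:16, I:19, J:17, K:25.
The smallest farness is 13, for D, so D has the highest closeness.

D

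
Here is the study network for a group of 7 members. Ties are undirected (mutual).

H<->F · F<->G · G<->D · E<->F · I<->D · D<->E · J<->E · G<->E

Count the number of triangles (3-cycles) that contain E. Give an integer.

2

E's neighbors: D, F, G, and J.
Neighbor pairs that are themselves tied: E–D–G; E–F–G. Each forms one triangle with E, for 2 in total.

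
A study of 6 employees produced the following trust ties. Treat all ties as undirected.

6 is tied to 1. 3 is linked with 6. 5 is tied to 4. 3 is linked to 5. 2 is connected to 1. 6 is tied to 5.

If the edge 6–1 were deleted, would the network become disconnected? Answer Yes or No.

Yes

Without the 6–1 edge there is no alternate route between 6 and 1, so the network disconnects. It is a bridge.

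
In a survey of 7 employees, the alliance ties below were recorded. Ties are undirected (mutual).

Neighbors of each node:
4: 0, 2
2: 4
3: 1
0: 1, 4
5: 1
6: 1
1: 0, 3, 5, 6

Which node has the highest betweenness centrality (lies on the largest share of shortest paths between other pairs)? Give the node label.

1

Unnormalized betweenness of each node: 0:8, 1:12, 2:0, 3:0, 4:5, 5:0, 6:0.
1 has the largest value, 12, making it the main broker — the node through which the most shortest paths run.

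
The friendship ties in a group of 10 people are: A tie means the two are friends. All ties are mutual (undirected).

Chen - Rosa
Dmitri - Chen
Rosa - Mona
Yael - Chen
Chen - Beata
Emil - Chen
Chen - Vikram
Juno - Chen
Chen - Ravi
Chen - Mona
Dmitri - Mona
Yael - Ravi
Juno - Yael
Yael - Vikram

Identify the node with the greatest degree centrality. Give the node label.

Chen

Degrees — Beata:1, Chen:9, Dmitri:2, Emil:1, Juno:2, Mona:3, Ravi:2, Rosa:2, Vikram:2, Yael:4.
The maximum is 9, attained only by Chen.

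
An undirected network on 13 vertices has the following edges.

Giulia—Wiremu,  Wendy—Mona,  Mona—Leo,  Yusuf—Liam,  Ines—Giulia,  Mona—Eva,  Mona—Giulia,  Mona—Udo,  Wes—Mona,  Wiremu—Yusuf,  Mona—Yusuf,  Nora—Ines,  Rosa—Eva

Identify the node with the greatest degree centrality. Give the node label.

Mona

Degrees — Eva:2, Giulia:3, Ines:2, Leo:1, Liam:1, Mona:7, Nora:1, Rosa:1, Udo:1, Wendy:1, Wes:1, Wiremu:2, Yusuf:3.
The maximum is 7, attained only by Mona.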